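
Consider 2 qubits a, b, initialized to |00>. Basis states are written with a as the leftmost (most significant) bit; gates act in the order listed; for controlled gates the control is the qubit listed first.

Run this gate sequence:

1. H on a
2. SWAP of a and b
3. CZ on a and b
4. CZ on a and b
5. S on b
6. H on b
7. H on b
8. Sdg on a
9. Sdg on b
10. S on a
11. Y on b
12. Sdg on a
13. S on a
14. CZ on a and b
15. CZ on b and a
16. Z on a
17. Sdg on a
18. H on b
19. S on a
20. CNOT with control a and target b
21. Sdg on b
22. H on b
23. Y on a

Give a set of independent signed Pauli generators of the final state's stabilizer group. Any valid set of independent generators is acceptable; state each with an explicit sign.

The final state is stabilized by the group generated by -IX, -ZI; other independent generating sets are equally valid.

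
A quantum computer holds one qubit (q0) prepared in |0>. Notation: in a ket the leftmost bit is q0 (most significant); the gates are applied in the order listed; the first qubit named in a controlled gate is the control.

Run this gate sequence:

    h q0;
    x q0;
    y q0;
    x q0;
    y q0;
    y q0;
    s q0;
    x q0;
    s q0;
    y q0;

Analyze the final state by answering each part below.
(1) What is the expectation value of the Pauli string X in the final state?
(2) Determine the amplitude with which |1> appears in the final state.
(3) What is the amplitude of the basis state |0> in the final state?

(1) The observable X averages to 1.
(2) The final state's coefficient on |1> equals sqrt(2)*I/2.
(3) The final state's coefficient on |0> equals sqrt(2)*I/2.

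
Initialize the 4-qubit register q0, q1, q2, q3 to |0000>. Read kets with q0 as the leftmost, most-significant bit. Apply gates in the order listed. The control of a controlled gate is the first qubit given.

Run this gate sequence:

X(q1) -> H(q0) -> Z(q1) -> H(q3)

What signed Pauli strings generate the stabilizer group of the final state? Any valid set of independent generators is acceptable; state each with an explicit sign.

The final state is stabilized by the group generated by +XIII, +IIIX, -IZII, +IIZI; other independent generating sets are equally valid.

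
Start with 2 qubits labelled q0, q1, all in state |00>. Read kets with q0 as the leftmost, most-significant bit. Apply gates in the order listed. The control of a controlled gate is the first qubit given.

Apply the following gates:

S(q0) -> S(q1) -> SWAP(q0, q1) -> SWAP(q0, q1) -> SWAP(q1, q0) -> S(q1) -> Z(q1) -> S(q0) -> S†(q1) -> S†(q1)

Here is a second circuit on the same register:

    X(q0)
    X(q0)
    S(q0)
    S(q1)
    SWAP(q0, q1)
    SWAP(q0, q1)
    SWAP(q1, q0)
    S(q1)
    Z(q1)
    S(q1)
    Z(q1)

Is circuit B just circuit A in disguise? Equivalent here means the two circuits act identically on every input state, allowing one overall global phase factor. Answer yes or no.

No — the two circuits implement different unitaries, even allowing a global phase.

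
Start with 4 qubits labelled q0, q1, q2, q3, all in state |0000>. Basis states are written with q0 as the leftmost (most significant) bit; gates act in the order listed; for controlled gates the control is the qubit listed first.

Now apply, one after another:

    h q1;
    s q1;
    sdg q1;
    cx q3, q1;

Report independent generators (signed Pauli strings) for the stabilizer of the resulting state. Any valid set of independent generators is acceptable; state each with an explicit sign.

The final state is stabilized by the group generated by +IXII, +ZIII, +IIZI, +IIIZ; other independent generating sets are equally valid.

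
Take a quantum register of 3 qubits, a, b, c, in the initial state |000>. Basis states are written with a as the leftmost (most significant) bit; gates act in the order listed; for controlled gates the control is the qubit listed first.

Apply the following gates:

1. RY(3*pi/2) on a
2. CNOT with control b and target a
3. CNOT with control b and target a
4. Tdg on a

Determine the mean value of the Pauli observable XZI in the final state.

In the final state, XZI has expectation -sqrt(2)/2. Key observation: steps 2-3 multiply out to the identity, so the circuit reduces to the remaining gates.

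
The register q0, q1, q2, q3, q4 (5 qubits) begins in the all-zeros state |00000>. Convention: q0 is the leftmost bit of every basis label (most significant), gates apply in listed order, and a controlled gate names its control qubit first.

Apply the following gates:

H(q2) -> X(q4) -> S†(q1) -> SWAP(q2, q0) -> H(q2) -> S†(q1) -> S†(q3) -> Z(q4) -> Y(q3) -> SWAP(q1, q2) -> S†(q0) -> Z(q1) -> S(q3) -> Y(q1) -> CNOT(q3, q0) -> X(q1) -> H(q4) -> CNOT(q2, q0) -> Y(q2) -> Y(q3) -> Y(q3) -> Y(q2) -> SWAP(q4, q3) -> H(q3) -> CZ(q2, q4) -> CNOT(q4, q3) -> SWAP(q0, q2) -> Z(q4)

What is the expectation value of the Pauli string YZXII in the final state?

In the final state, YZXII has expectation 0. Key observation: gates 19-22 undo each other exactly, leaving only the rest of the circuit to track.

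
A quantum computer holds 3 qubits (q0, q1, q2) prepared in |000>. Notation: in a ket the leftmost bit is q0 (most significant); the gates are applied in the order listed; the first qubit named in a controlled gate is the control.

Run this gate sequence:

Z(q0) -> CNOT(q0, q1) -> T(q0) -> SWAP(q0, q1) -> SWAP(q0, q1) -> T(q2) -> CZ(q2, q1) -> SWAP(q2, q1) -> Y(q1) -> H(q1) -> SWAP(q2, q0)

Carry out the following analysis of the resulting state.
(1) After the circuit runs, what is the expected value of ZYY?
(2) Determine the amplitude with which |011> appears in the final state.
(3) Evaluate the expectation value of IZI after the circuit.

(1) The observable ZYY averages to 0. Key observation: gates 4-5 undo each other exactly, leaving only the rest of the circuit to track.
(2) The final state's coefficient on |011> equals 0.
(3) The expectation value of IZI is 0.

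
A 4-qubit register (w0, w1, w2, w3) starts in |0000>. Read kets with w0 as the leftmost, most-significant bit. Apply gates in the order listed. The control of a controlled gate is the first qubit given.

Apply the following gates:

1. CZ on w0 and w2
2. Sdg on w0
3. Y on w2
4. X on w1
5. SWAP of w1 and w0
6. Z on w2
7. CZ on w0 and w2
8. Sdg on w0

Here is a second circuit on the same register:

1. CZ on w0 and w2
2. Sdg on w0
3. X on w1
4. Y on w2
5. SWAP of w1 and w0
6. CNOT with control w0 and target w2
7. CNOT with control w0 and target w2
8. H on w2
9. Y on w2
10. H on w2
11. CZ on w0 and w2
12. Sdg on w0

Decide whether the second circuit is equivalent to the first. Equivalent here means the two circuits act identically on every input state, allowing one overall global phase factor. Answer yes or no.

No, they are not equivalent — no single phase factor reconciles the two unitaries.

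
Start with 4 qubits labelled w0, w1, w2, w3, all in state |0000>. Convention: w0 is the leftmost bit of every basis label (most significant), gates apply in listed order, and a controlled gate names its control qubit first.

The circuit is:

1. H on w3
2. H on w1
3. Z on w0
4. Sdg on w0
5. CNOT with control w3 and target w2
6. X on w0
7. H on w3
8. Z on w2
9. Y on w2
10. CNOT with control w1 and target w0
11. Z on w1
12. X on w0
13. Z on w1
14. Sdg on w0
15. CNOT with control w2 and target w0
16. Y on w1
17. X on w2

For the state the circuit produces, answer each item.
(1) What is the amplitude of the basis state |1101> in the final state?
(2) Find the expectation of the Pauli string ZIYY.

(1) |1101> carries amplitude -sqrt(2)/4 in the final state.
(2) The observable ZIYY averages to 0.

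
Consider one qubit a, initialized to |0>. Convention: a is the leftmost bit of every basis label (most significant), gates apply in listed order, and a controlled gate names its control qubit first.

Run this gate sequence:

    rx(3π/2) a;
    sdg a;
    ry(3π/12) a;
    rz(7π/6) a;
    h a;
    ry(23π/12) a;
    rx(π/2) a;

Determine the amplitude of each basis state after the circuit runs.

After the circuit, the state carries amplitude sqrt(6)*exp(-7*I*pi/12)/8 + exp(-7*I*pi/12)/8 - exp(7*I*pi/12)/8 + sqrt(3)*I*exp(7*I*pi/12)/8 + sqrt(2)*I*exp(7*I*pi/12)/8 + sqrt(2)*I*exp(-7*I*pi/12)/8 + sqrt(2)*I*sqrt(1/2 - sqrt(2)/4)*sqrt(sqrt(2)/4 + 1/2)*exp(7*I*pi/12)/4 - sqrt(2)*I*sqrt(1/2 - sqrt(2)/4)*sqrt(sqrt(2)/4 + 1/2)*exp(-7*I*pi/12)/4 - sqrt(3)*I*exp(-7*I*pi/12)/8 + sqrt(6)*sqrt(1/2 - sqrt(2)/4)*sqrt(sqrt(2)/4 + 1/2)*exp(7*I*pi/12)/4 - sqrt(6)*sqrt(1/2 - sqrt(2)/4)*sqrt(sqrt(2)/4 + 1/2)*exp(-7*I*pi/12)/4 + sqrt(6)*exp(7*I*pi/12)/8 on |0>, sqrt(3)*exp(-7*I*pi/12)/8 - sqrt(3)*exp(7*I*pi/12)/8 - sqrt(2)*exp(7*I*pi/12)/8 + sqrt(2)*sqrt(1/2 - sqrt(2)/4)*sqrt(sqrt(2)/4 + 1/2)*exp(-7*I*pi/12)/4 - sqrt(2)*sqrt(1/2 - sqrt(2)/4)*sqrt(sqrt(2)/4 + 1/2)*exp(7*I*pi/12)/4 + sqrt(6)*I*sqrt(1/2 - sqrt(2)/4)*sqrt(sqrt(2)/4 + 1/2)*exp(-7*I*pi/12)/4 + I*exp(7*I*pi/12)/8 - I*exp(-7*I*pi/12)/8 - sqrt(6)*I*sqrt(1/2 - sqrt(2)/4)*sqrt(sqrt(2)/4 + 1/2)*exp(7*I*pi/12)/4 - sqrt(6)*I*exp(-7*I*pi/12)/8 - sqrt(6)*I*exp(7*I*pi/12)/8 - sqrt(2)*exp(-7*I*pi/12)/8 on |1>.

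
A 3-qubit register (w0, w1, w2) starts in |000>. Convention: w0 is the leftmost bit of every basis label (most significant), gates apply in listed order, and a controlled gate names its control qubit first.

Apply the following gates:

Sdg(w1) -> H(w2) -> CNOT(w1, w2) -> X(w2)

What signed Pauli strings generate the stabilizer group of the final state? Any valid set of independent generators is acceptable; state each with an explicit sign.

The final state is stabilized by the group generated by +IIX, +ZII, +IZI; other independent generating sets are equally valid.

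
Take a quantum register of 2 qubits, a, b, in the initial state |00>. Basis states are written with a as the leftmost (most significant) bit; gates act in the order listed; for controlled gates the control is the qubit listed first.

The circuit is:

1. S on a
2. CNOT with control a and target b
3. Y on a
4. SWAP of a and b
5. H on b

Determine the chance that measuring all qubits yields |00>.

Outcome |00> occurs with probability 1/2.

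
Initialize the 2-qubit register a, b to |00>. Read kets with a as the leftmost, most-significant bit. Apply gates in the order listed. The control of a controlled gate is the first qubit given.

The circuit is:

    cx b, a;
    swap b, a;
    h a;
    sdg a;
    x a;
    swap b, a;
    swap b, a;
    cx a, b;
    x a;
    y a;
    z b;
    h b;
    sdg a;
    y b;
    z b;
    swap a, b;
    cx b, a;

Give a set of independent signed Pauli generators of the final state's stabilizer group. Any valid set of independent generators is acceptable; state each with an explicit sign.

The final state is stabilized by the group generated by +XZ, +ZX; other independent generating sets are equally valid. Key observation: the block from step 6 through step 7 cancels to the identity and can be dropped.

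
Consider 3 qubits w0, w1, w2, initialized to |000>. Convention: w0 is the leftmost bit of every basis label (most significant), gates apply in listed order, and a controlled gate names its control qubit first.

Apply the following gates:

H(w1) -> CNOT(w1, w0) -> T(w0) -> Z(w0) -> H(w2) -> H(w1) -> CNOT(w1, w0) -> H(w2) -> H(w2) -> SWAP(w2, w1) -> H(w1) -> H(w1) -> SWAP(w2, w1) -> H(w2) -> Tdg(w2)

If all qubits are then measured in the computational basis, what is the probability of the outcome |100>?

Outcome |100> occurs with probability 1/4. Key observation: the block from step 9 through step 14 cancels to the identity and can be dropped.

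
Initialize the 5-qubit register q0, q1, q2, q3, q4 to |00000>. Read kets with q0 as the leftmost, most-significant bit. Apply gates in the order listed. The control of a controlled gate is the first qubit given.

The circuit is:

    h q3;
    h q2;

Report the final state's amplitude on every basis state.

The resulting statevector has amplitude 1/2 on |00000>, 1/2 on |00010>, 1/2 on |00100>, 1/2 on |00110>, and 0 on every other basis state.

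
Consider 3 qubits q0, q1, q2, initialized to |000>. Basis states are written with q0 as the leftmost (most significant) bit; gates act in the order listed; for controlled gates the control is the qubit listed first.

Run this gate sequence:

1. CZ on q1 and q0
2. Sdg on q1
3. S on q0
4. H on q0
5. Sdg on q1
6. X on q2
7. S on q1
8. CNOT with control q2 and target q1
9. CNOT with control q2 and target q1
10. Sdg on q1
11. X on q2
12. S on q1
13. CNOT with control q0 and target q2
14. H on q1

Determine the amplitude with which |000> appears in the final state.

The final state's coefficient on |000> equals 1/2. Key observation: the block from step 5 through step 12 cancels to the identity and can be dropped.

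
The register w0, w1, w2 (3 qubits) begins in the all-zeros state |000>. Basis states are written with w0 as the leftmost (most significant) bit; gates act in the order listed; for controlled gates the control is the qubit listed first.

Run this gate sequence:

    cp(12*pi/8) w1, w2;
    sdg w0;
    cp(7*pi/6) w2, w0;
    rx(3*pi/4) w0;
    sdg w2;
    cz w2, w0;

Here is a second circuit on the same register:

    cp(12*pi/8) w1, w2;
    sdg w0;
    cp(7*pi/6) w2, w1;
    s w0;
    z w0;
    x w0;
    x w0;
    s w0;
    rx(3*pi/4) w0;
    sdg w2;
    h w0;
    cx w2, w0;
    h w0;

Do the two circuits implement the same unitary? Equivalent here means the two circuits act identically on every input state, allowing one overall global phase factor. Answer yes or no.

No: there is an input state on which the two circuits produce genuinely different outputs (not merely differing by a phase).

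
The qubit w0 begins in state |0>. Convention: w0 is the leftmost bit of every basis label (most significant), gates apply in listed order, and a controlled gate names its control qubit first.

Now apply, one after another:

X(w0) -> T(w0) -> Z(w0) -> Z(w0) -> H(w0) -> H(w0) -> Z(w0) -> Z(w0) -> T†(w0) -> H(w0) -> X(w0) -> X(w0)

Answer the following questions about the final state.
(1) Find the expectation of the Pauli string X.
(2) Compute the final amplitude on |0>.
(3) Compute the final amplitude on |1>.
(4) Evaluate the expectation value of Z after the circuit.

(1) The expectation value of X is -1. Key observation: gates 2-9 undo each other exactly, leaving only the rest of the circuit to track.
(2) |0> carries amplitude sqrt(2)/2 in the final state.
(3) |1> carries amplitude -sqrt(2)/2 in the final state.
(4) The expectation value of Z is 0.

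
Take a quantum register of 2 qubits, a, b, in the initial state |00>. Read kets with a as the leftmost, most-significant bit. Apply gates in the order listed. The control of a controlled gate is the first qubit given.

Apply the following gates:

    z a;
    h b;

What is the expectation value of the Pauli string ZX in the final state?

In the final state, ZX has expectation 1.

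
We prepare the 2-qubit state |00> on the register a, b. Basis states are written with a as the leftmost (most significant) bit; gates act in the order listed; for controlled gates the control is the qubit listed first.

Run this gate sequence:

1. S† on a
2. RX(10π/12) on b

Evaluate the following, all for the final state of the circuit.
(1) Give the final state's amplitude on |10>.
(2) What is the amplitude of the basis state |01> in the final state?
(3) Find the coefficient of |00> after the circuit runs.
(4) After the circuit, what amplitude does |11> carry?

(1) The amplitude on |10> is 0.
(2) The final state's coefficient on |01> equals I*(-sqrt(6) - sqrt(2))/4.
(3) The amplitude on |00> is -sqrt(2)/4 + sqrt(6)/4.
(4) The amplitude on |11> is 0.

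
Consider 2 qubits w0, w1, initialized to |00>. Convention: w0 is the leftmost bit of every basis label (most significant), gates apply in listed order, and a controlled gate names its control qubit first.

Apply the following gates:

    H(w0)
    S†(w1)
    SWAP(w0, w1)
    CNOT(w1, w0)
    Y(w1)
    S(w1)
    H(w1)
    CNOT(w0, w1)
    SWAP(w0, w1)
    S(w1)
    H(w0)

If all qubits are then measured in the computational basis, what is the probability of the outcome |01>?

The probability of measuring |01> is 1/2.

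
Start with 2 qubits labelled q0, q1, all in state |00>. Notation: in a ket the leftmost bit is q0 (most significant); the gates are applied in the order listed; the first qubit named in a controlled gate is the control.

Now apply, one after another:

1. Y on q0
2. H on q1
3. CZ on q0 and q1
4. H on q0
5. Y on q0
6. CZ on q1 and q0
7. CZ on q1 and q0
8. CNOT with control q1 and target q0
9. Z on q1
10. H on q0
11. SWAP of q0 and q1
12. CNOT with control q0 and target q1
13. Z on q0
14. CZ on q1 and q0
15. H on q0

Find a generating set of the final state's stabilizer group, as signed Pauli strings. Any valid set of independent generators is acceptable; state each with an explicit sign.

The final state is stabilized by the group generated by +XZ, +ZX; other independent generating sets are equally valid. Key observation: the block from step 6 through step 7 cancels to the identity and can be dropped.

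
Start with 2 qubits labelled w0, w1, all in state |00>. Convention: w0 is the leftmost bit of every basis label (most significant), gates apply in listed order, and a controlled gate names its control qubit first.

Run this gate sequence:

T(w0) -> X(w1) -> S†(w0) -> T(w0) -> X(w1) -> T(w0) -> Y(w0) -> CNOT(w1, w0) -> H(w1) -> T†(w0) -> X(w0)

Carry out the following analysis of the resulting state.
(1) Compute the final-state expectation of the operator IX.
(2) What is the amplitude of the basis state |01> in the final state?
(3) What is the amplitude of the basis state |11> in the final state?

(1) In the final state, IX has expectation 1.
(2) |01> carries amplitude sqrt(2)*exp(I*pi/4)/2 in the final state.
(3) The final state's coefficient on |11> equals 0.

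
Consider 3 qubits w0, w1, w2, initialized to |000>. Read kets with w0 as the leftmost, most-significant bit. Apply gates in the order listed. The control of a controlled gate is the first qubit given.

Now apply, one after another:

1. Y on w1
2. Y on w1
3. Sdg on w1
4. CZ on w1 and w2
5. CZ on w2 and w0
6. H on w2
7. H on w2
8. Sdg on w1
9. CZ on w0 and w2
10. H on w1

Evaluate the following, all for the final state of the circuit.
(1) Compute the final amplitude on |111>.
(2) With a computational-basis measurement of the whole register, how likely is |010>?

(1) |111> carries amplitude 0 in the final state.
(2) Outcome |010> occurs with probability 1/2.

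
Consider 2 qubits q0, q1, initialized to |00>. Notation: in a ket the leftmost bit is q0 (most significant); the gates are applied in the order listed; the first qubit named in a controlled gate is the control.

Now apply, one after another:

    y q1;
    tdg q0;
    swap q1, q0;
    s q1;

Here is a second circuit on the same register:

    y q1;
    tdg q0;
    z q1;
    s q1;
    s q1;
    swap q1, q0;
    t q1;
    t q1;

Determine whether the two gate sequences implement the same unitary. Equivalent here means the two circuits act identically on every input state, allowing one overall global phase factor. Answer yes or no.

Yes — the two circuits implement the same unitary up to a global phase.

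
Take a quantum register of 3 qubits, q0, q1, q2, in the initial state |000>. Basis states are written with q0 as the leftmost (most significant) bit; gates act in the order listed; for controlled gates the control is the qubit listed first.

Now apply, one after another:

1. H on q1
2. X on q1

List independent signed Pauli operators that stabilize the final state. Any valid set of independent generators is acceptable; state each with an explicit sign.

The stabilizer group can be generated by +IXI, +ZII, +IIZ, among other valid generating sets.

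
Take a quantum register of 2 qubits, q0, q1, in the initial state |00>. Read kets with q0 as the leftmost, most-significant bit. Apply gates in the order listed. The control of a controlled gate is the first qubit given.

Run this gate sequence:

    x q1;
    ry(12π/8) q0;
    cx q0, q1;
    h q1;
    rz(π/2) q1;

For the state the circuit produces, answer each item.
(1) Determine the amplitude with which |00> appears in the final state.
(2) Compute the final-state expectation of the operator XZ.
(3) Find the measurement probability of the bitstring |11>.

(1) The amplitude on |00> is exp(3*I*pi/4)/2.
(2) The expectation value of XZ is -1.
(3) The probability of measuring |11> is 1/4.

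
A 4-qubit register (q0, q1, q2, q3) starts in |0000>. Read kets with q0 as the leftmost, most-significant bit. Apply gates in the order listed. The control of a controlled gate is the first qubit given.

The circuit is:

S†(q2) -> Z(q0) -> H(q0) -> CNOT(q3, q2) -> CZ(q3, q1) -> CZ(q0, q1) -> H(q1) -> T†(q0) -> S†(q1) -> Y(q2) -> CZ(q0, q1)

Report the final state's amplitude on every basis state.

After the circuit, the state carries amplitude I/2 on |0010>, 1/2 on |0110>, exp(I*pi/4)/2 on |1010>, exp(3*I*pi/4)/2 on |1110>, and 0 on every other basis state.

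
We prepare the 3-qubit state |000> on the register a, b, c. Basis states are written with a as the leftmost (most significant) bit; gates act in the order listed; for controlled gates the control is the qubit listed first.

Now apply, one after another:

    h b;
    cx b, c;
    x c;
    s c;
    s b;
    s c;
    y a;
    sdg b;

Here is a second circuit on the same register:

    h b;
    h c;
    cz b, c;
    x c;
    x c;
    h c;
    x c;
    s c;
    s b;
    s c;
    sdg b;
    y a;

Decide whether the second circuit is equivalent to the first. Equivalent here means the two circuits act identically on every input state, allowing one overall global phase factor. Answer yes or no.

Yes: on every input state the two circuits agree up to one overall phase factor.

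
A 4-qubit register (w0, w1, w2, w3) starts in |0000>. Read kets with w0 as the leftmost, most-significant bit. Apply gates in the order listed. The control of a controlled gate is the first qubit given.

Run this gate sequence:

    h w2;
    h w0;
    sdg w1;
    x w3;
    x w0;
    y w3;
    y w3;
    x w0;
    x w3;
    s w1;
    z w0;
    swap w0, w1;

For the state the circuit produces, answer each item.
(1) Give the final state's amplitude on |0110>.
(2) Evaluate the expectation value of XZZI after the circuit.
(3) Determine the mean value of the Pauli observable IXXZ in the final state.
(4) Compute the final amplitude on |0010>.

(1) |0110> carries amplitude -1/2 in the final state. Key observation: gates 3-10 undo each other exactly, leaving only the rest of the circuit to track.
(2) The expectation value of XZZI is 0.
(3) In the final state, IXXZ has expectation -1.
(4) The final state's coefficient on |0010> equals 1/2.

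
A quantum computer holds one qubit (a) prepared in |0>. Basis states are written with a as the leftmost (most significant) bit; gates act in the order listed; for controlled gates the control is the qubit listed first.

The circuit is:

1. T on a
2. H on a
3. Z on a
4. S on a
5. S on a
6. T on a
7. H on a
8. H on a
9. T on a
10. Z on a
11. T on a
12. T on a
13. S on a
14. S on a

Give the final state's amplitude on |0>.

|0> carries amplitude sqrt(2)/2 in the final state. Key observation: steps 7-8 multiply out to the identity, so the circuit reduces to the remaining gates.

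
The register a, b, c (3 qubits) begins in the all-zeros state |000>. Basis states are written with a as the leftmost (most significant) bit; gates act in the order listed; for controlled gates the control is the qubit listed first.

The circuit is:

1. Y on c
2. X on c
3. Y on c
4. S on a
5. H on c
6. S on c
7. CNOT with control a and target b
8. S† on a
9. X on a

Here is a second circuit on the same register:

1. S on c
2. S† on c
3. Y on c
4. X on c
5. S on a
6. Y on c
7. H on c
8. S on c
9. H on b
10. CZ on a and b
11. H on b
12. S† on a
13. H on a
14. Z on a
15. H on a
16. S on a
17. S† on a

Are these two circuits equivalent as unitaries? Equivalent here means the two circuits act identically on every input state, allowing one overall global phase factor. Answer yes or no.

Yes: on every input state the two circuits agree up to one overall phase factor.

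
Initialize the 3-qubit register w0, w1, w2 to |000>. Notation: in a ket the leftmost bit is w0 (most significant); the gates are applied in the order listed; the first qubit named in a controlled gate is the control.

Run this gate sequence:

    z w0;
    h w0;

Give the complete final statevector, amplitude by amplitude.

After the circuit, the state carries amplitude sqrt(2)/2 on |000>, sqrt(2)/2 on |100>, and 0 on every other basis state.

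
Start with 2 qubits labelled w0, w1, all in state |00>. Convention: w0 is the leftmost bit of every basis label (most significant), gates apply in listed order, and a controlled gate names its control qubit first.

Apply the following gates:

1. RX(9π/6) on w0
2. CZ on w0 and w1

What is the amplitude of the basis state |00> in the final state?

|00> carries amplitude -sqrt(2)/2 in the final state.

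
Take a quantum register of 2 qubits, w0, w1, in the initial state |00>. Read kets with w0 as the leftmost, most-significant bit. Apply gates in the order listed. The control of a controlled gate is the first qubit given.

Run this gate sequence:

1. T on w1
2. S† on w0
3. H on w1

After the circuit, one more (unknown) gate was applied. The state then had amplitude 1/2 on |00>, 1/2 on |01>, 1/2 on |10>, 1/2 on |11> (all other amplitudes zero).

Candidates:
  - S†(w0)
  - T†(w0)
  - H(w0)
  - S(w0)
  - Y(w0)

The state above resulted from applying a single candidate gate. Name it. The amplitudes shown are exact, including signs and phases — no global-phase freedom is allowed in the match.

The applied gate was H(w0).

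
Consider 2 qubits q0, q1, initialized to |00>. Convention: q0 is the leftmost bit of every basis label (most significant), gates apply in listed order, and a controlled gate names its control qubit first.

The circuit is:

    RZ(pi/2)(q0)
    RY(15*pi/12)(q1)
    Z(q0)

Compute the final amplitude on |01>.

|01> carries amplitude -sqrt(sqrt(2) + 2)*exp(3*I*pi/4)/2 in the final state.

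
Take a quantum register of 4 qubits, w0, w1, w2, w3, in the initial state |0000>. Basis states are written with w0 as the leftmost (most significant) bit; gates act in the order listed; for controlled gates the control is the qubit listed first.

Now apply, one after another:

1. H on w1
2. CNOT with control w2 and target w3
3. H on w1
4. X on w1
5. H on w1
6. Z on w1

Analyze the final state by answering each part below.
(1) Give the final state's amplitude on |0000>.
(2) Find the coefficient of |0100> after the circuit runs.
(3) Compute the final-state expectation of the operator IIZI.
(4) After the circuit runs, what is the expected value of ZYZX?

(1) The final state's coefficient on |0000> equals sqrt(2)/2. Key observation: gates 3-6 undo each other exactly, leaving only the rest of the circuit to track.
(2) |0100> carries amplitude sqrt(2)/2 in the final state.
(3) The expectation value of IIZI is 1.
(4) The expectation value of ZYZX is 0.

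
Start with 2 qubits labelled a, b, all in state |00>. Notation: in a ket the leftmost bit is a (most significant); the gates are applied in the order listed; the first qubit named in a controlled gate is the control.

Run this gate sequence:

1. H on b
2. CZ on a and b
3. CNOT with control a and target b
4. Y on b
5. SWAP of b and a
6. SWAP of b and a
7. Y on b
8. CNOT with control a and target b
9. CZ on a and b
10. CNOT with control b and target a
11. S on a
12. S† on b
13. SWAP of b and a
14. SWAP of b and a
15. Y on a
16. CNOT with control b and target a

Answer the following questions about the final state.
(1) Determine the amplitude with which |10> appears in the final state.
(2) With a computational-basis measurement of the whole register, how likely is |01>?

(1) |10> carries amplitude sqrt(2)*I/2 in the final state. Key observation: steps 2-9 multiply out to the identity, so the circuit reduces to the remaining gates.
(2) The probability of measuring |01> is 0.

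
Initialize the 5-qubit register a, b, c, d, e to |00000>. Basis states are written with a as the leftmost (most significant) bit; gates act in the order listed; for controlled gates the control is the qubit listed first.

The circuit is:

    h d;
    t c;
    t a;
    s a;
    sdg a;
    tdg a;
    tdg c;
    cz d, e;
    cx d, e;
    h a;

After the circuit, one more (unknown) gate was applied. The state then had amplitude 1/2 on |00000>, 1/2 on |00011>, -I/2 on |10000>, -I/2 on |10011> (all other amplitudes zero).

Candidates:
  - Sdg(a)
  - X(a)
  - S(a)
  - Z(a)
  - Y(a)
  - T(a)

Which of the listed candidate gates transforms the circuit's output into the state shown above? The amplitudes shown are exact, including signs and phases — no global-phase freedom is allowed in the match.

The applied gate was Sdg(a). Key observation: the block from step 2 through step 7 cancels to the identity and can be dropped.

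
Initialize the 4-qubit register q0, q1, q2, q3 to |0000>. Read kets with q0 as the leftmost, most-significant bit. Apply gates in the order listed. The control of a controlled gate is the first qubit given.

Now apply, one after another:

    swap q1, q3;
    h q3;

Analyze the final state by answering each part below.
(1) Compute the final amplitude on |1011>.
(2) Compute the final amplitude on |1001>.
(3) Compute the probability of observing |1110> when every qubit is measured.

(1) The final state's coefficient on |1011> equals 0.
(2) The final state's coefficient on |1001> equals 0.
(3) Outcome |1110> occurs with probability 0.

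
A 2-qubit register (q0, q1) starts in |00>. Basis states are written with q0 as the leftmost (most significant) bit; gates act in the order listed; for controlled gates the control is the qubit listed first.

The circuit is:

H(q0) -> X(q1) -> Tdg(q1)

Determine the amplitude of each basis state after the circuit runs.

After the circuit, the state carries amplitude 0 on |00>, -sqrt(2)*exp(3*I*pi/4)/2 on |01>, 0 on |10>, -sqrt(2)*exp(3*I*pi/4)/2 on |11>.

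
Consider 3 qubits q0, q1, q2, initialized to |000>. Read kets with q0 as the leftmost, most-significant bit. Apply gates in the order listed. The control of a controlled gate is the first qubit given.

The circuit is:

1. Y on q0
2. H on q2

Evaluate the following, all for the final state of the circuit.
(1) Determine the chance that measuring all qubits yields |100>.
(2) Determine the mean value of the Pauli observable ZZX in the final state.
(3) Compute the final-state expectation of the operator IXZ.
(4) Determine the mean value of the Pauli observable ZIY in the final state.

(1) A full measurement returns |100> with probability 1/2.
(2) The expectation value of ZZX is -1.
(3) In the final state, IXZ has expectation 0.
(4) The observable ZIY averages to 0.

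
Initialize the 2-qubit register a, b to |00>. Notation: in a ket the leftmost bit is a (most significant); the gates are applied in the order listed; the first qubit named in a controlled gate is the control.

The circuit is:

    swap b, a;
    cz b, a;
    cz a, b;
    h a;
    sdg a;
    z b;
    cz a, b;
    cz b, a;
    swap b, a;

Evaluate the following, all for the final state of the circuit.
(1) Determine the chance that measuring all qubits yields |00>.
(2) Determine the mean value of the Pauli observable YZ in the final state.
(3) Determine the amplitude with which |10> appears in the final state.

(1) Outcome |00> occurs with probability 1/2.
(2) The expectation value of YZ is 0.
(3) The final state's coefficient on |10> equals 0.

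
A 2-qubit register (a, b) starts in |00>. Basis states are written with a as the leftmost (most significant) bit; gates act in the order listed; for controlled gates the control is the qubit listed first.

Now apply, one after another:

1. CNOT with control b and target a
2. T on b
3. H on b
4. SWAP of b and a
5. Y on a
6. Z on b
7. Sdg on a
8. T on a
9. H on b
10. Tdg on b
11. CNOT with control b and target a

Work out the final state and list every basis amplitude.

The final amplitudes are -I/2 on |00>, 1/2 on |01>, exp(I*pi/4)/2 on |10>, -exp(I*pi/4)/2 on |11>.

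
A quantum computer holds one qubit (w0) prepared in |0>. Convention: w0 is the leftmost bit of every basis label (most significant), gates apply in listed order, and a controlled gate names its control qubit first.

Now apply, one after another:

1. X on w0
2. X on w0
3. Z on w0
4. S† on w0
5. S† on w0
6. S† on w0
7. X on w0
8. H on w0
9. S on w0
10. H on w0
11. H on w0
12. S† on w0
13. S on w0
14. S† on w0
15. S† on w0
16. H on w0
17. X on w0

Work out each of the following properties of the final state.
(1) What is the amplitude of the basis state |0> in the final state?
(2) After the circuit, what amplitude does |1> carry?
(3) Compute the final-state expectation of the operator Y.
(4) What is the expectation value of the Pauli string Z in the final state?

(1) |0> carries amplitude 1/2 - I/2 in the final state.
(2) |1> carries amplitude 1/2 + I/2 in the final state.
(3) In the final state, Y has expectation 1.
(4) In the final state, Z has expectation 0.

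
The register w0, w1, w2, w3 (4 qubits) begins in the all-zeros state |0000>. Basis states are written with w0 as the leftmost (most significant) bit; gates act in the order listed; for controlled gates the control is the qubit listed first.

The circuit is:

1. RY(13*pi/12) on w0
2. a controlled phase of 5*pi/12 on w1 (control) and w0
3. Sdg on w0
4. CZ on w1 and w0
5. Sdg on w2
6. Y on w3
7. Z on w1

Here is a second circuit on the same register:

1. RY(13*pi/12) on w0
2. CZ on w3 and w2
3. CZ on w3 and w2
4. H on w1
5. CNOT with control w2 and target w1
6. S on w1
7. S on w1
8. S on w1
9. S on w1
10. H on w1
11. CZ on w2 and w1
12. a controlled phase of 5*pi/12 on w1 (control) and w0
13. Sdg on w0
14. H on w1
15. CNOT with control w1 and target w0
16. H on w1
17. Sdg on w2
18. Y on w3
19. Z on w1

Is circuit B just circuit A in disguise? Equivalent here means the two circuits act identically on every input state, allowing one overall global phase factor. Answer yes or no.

No — the two circuits implement different unitaries, even allowing a global phase.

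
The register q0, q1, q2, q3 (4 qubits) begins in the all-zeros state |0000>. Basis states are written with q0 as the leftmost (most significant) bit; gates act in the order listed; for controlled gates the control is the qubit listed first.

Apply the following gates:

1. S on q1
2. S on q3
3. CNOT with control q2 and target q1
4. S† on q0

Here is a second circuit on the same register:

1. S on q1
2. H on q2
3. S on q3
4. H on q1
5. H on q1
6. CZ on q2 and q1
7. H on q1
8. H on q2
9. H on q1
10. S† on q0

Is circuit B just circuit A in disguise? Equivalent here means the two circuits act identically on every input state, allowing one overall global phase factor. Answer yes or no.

No — the two circuits implement different unitaries, even allowing a global phase.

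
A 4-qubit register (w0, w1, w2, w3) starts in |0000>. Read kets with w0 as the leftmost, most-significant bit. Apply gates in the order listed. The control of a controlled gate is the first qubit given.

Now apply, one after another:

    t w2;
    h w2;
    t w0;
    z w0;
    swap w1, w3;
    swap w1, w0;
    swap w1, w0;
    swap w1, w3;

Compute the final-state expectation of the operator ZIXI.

The expectation value of ZIXI is 1. Key observation: the block from step 5 through step 8 cancels to the identity and can be dropped.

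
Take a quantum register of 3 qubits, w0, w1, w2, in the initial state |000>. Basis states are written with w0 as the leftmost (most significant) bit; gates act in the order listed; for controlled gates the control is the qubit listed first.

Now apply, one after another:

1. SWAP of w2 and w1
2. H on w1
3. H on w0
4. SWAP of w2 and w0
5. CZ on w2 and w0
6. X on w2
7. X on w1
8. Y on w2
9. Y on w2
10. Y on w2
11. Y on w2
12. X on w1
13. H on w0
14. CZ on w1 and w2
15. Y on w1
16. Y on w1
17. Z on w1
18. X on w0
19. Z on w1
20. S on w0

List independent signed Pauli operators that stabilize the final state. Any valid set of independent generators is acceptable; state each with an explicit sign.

One valid set of independent stabilizer generators is +YII, +IXZ, +IZX (any independent generating set of the same group is equally correct). Key observation: the block from step 7 through step 12 cancels to the identity and can be dropped.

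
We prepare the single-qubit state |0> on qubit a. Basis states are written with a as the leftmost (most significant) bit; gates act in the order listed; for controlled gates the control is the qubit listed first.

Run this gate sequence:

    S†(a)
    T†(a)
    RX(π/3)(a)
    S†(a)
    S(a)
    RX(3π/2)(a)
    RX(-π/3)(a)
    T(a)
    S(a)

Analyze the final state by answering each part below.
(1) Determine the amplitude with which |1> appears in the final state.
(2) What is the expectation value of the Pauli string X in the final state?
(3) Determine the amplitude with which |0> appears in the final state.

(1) The amplitude on |1> is sqrt(2)*exp(I*pi/4)/2.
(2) In the final state, X has expectation -sqrt(2)/2.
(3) The amplitude on |0> is -sqrt(2)/2.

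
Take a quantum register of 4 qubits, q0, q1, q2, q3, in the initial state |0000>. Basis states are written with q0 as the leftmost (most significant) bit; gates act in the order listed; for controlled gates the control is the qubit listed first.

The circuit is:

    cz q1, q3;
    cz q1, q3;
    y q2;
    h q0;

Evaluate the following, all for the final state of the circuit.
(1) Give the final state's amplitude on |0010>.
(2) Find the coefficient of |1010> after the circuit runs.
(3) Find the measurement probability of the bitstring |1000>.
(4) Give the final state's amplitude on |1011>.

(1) The final state's coefficient on |0010> equals sqrt(2)*I/2.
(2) The amplitude on |1010> is sqrt(2)*I/2.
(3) A full measurement returns |1000> with probability 0.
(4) The final state's coefficient on |1011> equals 0.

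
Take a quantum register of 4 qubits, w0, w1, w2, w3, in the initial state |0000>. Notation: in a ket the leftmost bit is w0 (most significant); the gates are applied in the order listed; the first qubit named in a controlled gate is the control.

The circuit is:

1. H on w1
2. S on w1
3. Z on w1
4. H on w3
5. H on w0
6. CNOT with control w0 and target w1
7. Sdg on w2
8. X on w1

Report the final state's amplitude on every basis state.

The resulting statevector has amplitude -sqrt(2)*I/4 on |0000>, -sqrt(2)*I/4 on |0001>, 0 on |0010>, 0 on |0011>, sqrt(2)/4 on |0100>, sqrt(2)/4 on |0101>, 0 on |0110>, 0 on |0111>, sqrt(2)/4 on |1000>, sqrt(2)/4 on |1001>, 0 on |1010>, 0 on |1011>, -sqrt(2)*I/4 on |1100>, -sqrt(2)*I/4 on |1101>, 0 on |1110>, 0 on |1111>.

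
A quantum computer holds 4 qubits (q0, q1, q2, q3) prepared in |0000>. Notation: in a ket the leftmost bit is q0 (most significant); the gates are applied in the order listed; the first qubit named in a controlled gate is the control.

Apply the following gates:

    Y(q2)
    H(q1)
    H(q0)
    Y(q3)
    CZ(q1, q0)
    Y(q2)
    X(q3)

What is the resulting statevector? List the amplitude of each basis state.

The final amplitudes are I/2 on |0000>, I/2 on |0100>, I/2 on |1000>, -I/2 on |1100>, and 0 on every other basis state.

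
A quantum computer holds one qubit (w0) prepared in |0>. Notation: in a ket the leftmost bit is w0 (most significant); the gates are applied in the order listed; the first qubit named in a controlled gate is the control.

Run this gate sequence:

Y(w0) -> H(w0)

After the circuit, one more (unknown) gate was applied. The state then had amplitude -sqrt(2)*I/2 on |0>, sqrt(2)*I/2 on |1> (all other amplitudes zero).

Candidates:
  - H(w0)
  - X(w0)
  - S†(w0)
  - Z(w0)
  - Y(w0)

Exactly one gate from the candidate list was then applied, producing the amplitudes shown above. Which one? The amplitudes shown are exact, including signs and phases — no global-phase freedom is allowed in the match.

It was X(w0) that produced the state shown.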